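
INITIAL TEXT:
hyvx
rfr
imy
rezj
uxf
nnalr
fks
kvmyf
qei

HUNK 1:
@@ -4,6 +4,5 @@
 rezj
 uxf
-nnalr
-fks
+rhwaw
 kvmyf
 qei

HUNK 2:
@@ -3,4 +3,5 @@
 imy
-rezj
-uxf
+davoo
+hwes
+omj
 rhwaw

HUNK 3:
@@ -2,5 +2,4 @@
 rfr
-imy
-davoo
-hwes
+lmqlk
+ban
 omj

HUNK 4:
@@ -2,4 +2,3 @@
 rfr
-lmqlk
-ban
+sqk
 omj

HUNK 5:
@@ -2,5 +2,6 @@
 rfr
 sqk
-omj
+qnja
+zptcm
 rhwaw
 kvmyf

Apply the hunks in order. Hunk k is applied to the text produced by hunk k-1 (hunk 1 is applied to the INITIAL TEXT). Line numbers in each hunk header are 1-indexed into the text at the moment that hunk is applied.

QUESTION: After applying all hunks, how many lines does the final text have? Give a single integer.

Answer: 8

Derivation:
Hunk 1: at line 4 remove [nnalr,fks] add [rhwaw] -> 8 lines: hyvx rfr imy rezj uxf rhwaw kvmyf qei
Hunk 2: at line 3 remove [rezj,uxf] add [davoo,hwes,omj] -> 9 lines: hyvx rfr imy davoo hwes omj rhwaw kvmyf qei
Hunk 3: at line 2 remove [imy,davoo,hwes] add [lmqlk,ban] -> 8 lines: hyvx rfr lmqlk ban omj rhwaw kvmyf qei
Hunk 4: at line 2 remove [lmqlk,ban] add [sqk] -> 7 lines: hyvx rfr sqk omj rhwaw kvmyf qei
Hunk 5: at line 2 remove [omj] add [qnja,zptcm] -> 8 lines: hyvx rfr sqk qnja zptcm rhwaw kvmyf qei
Final line count: 8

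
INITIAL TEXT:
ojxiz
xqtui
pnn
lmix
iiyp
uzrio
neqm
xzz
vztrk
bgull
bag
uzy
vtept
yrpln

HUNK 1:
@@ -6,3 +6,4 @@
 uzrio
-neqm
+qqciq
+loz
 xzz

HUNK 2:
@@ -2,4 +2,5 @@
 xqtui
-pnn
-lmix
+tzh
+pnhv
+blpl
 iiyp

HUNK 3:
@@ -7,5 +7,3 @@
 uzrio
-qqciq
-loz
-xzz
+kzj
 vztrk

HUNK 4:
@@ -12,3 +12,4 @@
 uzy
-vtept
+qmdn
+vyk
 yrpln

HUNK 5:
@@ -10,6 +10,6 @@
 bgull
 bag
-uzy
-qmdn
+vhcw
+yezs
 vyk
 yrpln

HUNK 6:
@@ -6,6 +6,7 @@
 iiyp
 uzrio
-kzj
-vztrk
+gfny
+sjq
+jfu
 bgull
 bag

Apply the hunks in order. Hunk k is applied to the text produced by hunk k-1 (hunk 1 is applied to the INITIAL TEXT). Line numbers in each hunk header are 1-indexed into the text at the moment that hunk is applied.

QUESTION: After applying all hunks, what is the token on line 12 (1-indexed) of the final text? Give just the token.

Hunk 1: at line 6 remove [neqm] add [qqciq,loz] -> 15 lines: ojxiz xqtui pnn lmix iiyp uzrio qqciq loz xzz vztrk bgull bag uzy vtept yrpln
Hunk 2: at line 2 remove [pnn,lmix] add [tzh,pnhv,blpl] -> 16 lines: ojxiz xqtui tzh pnhv blpl iiyp uzrio qqciq loz xzz vztrk bgull bag uzy vtept yrpln
Hunk 3: at line 7 remove [qqciq,loz,xzz] add [kzj] -> 14 lines: ojxiz xqtui tzh pnhv blpl iiyp uzrio kzj vztrk bgull bag uzy vtept yrpln
Hunk 4: at line 12 remove [vtept] add [qmdn,vyk] -> 15 lines: ojxiz xqtui tzh pnhv blpl iiyp uzrio kzj vztrk bgull bag uzy qmdn vyk yrpln
Hunk 5: at line 10 remove [uzy,qmdn] add [vhcw,yezs] -> 15 lines: ojxiz xqtui tzh pnhv blpl iiyp uzrio kzj vztrk bgull bag vhcw yezs vyk yrpln
Hunk 6: at line 6 remove [kzj,vztrk] add [gfny,sjq,jfu] -> 16 lines: ojxiz xqtui tzh pnhv blpl iiyp uzrio gfny sjq jfu bgull bag vhcw yezs vyk yrpln
Final line 12: bag

Answer: bag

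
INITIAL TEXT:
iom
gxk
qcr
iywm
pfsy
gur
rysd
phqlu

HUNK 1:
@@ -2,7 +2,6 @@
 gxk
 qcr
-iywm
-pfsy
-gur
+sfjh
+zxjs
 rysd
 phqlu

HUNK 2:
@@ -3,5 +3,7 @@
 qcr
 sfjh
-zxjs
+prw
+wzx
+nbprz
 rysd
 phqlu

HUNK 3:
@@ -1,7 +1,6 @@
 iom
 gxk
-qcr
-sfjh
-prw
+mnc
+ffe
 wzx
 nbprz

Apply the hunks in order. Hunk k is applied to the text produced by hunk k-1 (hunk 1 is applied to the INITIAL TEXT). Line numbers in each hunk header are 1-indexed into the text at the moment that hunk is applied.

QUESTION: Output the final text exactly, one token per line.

Answer: iom
gxk
mnc
ffe
wzx
nbprz
rysd
phqlu

Derivation:
Hunk 1: at line 2 remove [iywm,pfsy,gur] add [sfjh,zxjs] -> 7 lines: iom gxk qcr sfjh zxjs rysd phqlu
Hunk 2: at line 3 remove [zxjs] add [prw,wzx,nbprz] -> 9 lines: iom gxk qcr sfjh prw wzx nbprz rysd phqlu
Hunk 3: at line 1 remove [qcr,sfjh,prw] add [mnc,ffe] -> 8 lines: iom gxk mnc ffe wzx nbprz rysd phqlu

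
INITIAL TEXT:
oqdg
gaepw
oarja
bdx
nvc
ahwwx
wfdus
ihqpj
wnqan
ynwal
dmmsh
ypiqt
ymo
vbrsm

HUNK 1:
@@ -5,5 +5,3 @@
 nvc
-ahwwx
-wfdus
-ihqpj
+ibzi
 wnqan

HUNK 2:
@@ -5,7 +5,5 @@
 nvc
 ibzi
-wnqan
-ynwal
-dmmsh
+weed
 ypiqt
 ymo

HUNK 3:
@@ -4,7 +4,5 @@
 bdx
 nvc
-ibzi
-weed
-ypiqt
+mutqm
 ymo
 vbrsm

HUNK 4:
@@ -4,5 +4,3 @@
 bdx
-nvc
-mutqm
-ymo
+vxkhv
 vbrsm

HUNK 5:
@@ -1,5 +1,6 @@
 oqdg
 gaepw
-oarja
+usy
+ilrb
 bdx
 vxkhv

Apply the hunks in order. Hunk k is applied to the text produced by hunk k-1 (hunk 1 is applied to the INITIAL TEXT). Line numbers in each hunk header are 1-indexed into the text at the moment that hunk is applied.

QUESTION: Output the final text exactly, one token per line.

Answer: oqdg
gaepw
usy
ilrb
bdx
vxkhv
vbrsm

Derivation:
Hunk 1: at line 5 remove [ahwwx,wfdus,ihqpj] add [ibzi] -> 12 lines: oqdg gaepw oarja bdx nvc ibzi wnqan ynwal dmmsh ypiqt ymo vbrsm
Hunk 2: at line 5 remove [wnqan,ynwal,dmmsh] add [weed] -> 10 lines: oqdg gaepw oarja bdx nvc ibzi weed ypiqt ymo vbrsm
Hunk 3: at line 4 remove [ibzi,weed,ypiqt] add [mutqm] -> 8 lines: oqdg gaepw oarja bdx nvc mutqm ymo vbrsm
Hunk 4: at line 4 remove [nvc,mutqm,ymo] add [vxkhv] -> 6 lines: oqdg gaepw oarja bdx vxkhv vbrsm
Hunk 5: at line 1 remove [oarja] add [usy,ilrb] -> 7 lines: oqdg gaepw usy ilrb bdx vxkhv vbrsm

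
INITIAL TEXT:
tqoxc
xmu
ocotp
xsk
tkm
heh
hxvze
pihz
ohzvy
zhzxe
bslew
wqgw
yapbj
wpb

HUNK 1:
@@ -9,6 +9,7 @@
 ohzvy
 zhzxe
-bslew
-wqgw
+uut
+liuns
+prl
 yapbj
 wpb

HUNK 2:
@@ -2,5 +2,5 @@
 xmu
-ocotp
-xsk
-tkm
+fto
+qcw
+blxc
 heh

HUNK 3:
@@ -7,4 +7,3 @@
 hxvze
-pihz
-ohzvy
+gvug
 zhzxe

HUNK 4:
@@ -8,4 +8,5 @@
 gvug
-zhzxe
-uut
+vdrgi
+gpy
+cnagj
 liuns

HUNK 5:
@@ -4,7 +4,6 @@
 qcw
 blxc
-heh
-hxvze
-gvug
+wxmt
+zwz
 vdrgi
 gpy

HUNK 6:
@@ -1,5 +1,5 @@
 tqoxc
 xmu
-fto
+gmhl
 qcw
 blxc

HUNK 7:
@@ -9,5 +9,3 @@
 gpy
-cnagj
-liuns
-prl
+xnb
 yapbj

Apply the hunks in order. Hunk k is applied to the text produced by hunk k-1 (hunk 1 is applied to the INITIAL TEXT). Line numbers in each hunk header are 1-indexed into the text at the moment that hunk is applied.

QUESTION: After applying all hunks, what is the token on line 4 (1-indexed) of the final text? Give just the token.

Hunk 1: at line 9 remove [bslew,wqgw] add [uut,liuns,prl] -> 15 lines: tqoxc xmu ocotp xsk tkm heh hxvze pihz ohzvy zhzxe uut liuns prl yapbj wpb
Hunk 2: at line 2 remove [ocotp,xsk,tkm] add [fto,qcw,blxc] -> 15 lines: tqoxc xmu fto qcw blxc heh hxvze pihz ohzvy zhzxe uut liuns prl yapbj wpb
Hunk 3: at line 7 remove [pihz,ohzvy] add [gvug] -> 14 lines: tqoxc xmu fto qcw blxc heh hxvze gvug zhzxe uut liuns prl yapbj wpb
Hunk 4: at line 8 remove [zhzxe,uut] add [vdrgi,gpy,cnagj] -> 15 lines: tqoxc xmu fto qcw blxc heh hxvze gvug vdrgi gpy cnagj liuns prl yapbj wpb
Hunk 5: at line 4 remove [heh,hxvze,gvug] add [wxmt,zwz] -> 14 lines: tqoxc xmu fto qcw blxc wxmt zwz vdrgi gpy cnagj liuns prl yapbj wpb
Hunk 6: at line 1 remove [fto] add [gmhl] -> 14 lines: tqoxc xmu gmhl qcw blxc wxmt zwz vdrgi gpy cnagj liuns prl yapbj wpb
Hunk 7: at line 9 remove [cnagj,liuns,prl] add [xnb] -> 12 lines: tqoxc xmu gmhl qcw blxc wxmt zwz vdrgi gpy xnb yapbj wpb
Final line 4: qcw

Answer: qcw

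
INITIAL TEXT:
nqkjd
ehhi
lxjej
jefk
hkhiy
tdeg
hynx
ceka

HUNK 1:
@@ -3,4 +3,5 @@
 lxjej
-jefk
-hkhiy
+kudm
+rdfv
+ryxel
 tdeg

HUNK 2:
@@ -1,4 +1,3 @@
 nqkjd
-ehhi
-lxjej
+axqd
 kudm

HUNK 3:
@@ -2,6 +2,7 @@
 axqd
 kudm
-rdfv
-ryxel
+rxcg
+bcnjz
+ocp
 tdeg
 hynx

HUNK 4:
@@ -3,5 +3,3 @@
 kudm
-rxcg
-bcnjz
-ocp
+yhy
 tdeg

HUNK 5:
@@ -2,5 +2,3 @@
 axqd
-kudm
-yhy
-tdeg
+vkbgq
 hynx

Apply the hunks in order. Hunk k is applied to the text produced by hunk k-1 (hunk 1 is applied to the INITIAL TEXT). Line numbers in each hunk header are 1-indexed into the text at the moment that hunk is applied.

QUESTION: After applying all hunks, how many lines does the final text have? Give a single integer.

Answer: 5

Derivation:
Hunk 1: at line 3 remove [jefk,hkhiy] add [kudm,rdfv,ryxel] -> 9 lines: nqkjd ehhi lxjej kudm rdfv ryxel tdeg hynx ceka
Hunk 2: at line 1 remove [ehhi,lxjej] add [axqd] -> 8 lines: nqkjd axqd kudm rdfv ryxel tdeg hynx ceka
Hunk 3: at line 2 remove [rdfv,ryxel] add [rxcg,bcnjz,ocp] -> 9 lines: nqkjd axqd kudm rxcg bcnjz ocp tdeg hynx ceka
Hunk 4: at line 3 remove [rxcg,bcnjz,ocp] add [yhy] -> 7 lines: nqkjd axqd kudm yhy tdeg hynx ceka
Hunk 5: at line 2 remove [kudm,yhy,tdeg] add [vkbgq] -> 5 lines: nqkjd axqd vkbgq hynx ceka
Final line count: 5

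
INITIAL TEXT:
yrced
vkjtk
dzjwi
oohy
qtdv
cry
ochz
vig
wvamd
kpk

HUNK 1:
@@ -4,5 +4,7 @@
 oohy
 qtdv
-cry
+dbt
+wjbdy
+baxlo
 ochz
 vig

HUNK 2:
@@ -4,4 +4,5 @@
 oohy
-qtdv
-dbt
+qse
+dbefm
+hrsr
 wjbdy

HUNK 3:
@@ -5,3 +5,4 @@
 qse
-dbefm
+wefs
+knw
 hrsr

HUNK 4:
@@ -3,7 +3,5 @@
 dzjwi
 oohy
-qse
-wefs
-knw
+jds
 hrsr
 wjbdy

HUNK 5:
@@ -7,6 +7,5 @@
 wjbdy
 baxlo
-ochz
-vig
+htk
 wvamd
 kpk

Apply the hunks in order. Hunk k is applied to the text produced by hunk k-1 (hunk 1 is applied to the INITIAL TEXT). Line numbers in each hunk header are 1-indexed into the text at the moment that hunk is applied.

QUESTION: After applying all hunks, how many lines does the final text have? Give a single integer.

Hunk 1: at line 4 remove [cry] add [dbt,wjbdy,baxlo] -> 12 lines: yrced vkjtk dzjwi oohy qtdv dbt wjbdy baxlo ochz vig wvamd kpk
Hunk 2: at line 4 remove [qtdv,dbt] add [qse,dbefm,hrsr] -> 13 lines: yrced vkjtk dzjwi oohy qse dbefm hrsr wjbdy baxlo ochz vig wvamd kpk
Hunk 3: at line 5 remove [dbefm] add [wefs,knw] -> 14 lines: yrced vkjtk dzjwi oohy qse wefs knw hrsr wjbdy baxlo ochz vig wvamd kpk
Hunk 4: at line 3 remove [qse,wefs,knw] add [jds] -> 12 lines: yrced vkjtk dzjwi oohy jds hrsr wjbdy baxlo ochz vig wvamd kpk
Hunk 5: at line 7 remove [ochz,vig] add [htk] -> 11 lines: yrced vkjtk dzjwi oohy jds hrsr wjbdy baxlo htk wvamd kpk
Final line count: 11

Answer: 11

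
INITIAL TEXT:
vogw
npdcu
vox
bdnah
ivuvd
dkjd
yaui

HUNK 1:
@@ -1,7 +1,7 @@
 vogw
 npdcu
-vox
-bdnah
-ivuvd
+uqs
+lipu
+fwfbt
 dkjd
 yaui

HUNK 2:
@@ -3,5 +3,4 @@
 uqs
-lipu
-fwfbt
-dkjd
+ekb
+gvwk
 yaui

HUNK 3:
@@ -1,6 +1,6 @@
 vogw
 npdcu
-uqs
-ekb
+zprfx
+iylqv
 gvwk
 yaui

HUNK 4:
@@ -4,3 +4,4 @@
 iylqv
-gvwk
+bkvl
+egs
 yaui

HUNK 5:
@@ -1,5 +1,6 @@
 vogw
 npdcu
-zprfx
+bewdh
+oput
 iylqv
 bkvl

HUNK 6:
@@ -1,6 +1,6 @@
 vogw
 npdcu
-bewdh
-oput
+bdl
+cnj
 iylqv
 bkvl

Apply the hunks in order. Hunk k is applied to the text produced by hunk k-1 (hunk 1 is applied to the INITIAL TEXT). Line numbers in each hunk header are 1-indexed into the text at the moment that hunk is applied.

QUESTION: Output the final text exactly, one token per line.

Hunk 1: at line 1 remove [vox,bdnah,ivuvd] add [uqs,lipu,fwfbt] -> 7 lines: vogw npdcu uqs lipu fwfbt dkjd yaui
Hunk 2: at line 3 remove [lipu,fwfbt,dkjd] add [ekb,gvwk] -> 6 lines: vogw npdcu uqs ekb gvwk yaui
Hunk 3: at line 1 remove [uqs,ekb] add [zprfx,iylqv] -> 6 lines: vogw npdcu zprfx iylqv gvwk yaui
Hunk 4: at line 4 remove [gvwk] add [bkvl,egs] -> 7 lines: vogw npdcu zprfx iylqv bkvl egs yaui
Hunk 5: at line 1 remove [zprfx] add [bewdh,oput] -> 8 lines: vogw npdcu bewdh oput iylqv bkvl egs yaui
Hunk 6: at line 1 remove [bewdh,oput] add [bdl,cnj] -> 8 lines: vogw npdcu bdl cnj iylqv bkvl egs yaui

Answer: vogw
npdcu
bdl
cnj
iylqv
bkvl
egs
yaui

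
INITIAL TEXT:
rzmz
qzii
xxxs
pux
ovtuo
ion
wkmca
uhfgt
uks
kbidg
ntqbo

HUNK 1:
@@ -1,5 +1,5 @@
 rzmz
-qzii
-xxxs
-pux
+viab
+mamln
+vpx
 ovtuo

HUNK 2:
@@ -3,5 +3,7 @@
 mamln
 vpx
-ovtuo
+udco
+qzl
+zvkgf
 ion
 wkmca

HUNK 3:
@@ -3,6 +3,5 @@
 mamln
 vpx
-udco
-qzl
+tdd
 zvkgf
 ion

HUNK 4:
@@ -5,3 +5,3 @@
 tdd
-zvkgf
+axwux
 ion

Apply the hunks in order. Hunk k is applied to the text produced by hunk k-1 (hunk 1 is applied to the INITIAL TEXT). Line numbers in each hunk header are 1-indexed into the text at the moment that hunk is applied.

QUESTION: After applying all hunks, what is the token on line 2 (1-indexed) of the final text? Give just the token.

Answer: viab

Derivation:
Hunk 1: at line 1 remove [qzii,xxxs,pux] add [viab,mamln,vpx] -> 11 lines: rzmz viab mamln vpx ovtuo ion wkmca uhfgt uks kbidg ntqbo
Hunk 2: at line 3 remove [ovtuo] add [udco,qzl,zvkgf] -> 13 lines: rzmz viab mamln vpx udco qzl zvkgf ion wkmca uhfgt uks kbidg ntqbo
Hunk 3: at line 3 remove [udco,qzl] add [tdd] -> 12 lines: rzmz viab mamln vpx tdd zvkgf ion wkmca uhfgt uks kbidg ntqbo
Hunk 4: at line 5 remove [zvkgf] add [axwux] -> 12 lines: rzmz viab mamln vpx tdd axwux ion wkmca uhfgt uks kbidg ntqbo
Final line 2: viab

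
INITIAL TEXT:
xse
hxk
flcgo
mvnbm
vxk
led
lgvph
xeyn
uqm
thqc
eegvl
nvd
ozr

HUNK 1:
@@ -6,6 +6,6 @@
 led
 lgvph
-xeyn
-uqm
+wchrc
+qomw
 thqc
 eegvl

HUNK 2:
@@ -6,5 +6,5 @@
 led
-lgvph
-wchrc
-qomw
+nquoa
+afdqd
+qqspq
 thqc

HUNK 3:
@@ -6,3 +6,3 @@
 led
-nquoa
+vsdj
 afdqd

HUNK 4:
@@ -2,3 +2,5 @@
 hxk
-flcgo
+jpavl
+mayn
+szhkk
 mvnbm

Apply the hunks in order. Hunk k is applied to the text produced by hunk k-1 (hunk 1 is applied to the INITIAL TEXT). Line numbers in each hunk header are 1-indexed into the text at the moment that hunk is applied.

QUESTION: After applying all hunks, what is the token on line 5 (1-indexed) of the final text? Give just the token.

Hunk 1: at line 6 remove [xeyn,uqm] add [wchrc,qomw] -> 13 lines: xse hxk flcgo mvnbm vxk led lgvph wchrc qomw thqc eegvl nvd ozr
Hunk 2: at line 6 remove [lgvph,wchrc,qomw] add [nquoa,afdqd,qqspq] -> 13 lines: xse hxk flcgo mvnbm vxk led nquoa afdqd qqspq thqc eegvl nvd ozr
Hunk 3: at line 6 remove [nquoa] add [vsdj] -> 13 lines: xse hxk flcgo mvnbm vxk led vsdj afdqd qqspq thqc eegvl nvd ozr
Hunk 4: at line 2 remove [flcgo] add [jpavl,mayn,szhkk] -> 15 lines: xse hxk jpavl mayn szhkk mvnbm vxk led vsdj afdqd qqspq thqc eegvl nvd ozr
Final line 5: szhkk

Answer: szhkk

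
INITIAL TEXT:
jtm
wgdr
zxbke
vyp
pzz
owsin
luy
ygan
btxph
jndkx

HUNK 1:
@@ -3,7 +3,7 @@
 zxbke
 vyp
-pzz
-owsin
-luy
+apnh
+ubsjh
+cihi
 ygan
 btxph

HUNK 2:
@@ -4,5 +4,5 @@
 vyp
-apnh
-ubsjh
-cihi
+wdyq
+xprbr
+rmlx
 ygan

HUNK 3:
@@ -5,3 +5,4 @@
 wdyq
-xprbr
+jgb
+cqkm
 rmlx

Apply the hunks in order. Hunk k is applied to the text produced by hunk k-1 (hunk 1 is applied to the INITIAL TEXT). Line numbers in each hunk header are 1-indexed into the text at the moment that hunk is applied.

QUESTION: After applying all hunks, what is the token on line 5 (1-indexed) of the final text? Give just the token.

Hunk 1: at line 3 remove [pzz,owsin,luy] add [apnh,ubsjh,cihi] -> 10 lines: jtm wgdr zxbke vyp apnh ubsjh cihi ygan btxph jndkx
Hunk 2: at line 4 remove [apnh,ubsjh,cihi] add [wdyq,xprbr,rmlx] -> 10 lines: jtm wgdr zxbke vyp wdyq xprbr rmlx ygan btxph jndkx
Hunk 3: at line 5 remove [xprbr] add [jgb,cqkm] -> 11 lines: jtm wgdr zxbke vyp wdyq jgb cqkm rmlx ygan btxph jndkx
Final line 5: wdyq

Answer: wdyq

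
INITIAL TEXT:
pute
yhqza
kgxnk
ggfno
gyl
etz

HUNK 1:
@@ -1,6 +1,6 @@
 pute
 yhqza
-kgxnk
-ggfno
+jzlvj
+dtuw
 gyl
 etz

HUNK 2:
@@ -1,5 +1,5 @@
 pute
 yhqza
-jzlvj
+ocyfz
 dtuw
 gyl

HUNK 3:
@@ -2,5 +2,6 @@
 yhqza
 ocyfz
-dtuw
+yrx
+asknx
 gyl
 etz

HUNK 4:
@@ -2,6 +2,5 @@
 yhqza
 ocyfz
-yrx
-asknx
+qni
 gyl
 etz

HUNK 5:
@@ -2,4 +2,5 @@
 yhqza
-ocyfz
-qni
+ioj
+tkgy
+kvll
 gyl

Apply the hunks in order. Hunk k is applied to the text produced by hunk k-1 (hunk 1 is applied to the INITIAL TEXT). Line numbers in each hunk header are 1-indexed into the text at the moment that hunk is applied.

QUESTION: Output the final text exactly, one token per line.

Answer: pute
yhqza
ioj
tkgy
kvll
gyl
etz

Derivation:
Hunk 1: at line 1 remove [kgxnk,ggfno] add [jzlvj,dtuw] -> 6 lines: pute yhqza jzlvj dtuw gyl etz
Hunk 2: at line 1 remove [jzlvj] add [ocyfz] -> 6 lines: pute yhqza ocyfz dtuw gyl etz
Hunk 3: at line 2 remove [dtuw] add [yrx,asknx] -> 7 lines: pute yhqza ocyfz yrx asknx gyl etz
Hunk 4: at line 2 remove [yrx,asknx] add [qni] -> 6 lines: pute yhqza ocyfz qni gyl etz
Hunk 5: at line 2 remove [ocyfz,qni] add [ioj,tkgy,kvll] -> 7 lines: pute yhqza ioj tkgy kvll gyl etz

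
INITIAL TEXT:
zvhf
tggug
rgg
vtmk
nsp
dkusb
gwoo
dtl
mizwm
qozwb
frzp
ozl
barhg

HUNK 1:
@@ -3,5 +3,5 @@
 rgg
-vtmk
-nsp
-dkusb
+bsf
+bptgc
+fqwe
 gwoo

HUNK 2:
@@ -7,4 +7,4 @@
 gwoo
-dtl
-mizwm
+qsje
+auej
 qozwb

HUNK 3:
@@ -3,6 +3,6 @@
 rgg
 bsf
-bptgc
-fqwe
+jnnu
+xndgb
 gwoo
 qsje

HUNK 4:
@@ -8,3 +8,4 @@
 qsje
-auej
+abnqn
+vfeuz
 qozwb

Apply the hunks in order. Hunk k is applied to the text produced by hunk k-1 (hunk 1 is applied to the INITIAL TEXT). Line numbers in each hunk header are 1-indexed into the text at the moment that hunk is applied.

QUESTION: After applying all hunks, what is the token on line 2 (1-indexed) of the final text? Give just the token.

Hunk 1: at line 3 remove [vtmk,nsp,dkusb] add [bsf,bptgc,fqwe] -> 13 lines: zvhf tggug rgg bsf bptgc fqwe gwoo dtl mizwm qozwb frzp ozl barhg
Hunk 2: at line 7 remove [dtl,mizwm] add [qsje,auej] -> 13 lines: zvhf tggug rgg bsf bptgc fqwe gwoo qsje auej qozwb frzp ozl barhg
Hunk 3: at line 3 remove [bptgc,fqwe] add [jnnu,xndgb] -> 13 lines: zvhf tggug rgg bsf jnnu xndgb gwoo qsje auej qozwb frzp ozl barhg
Hunk 4: at line 8 remove [auej] add [abnqn,vfeuz] -> 14 lines: zvhf tggug rgg bsf jnnu xndgb gwoo qsje abnqn vfeuz qozwb frzp ozl barhg
Final line 2: tggug

Answer: tggug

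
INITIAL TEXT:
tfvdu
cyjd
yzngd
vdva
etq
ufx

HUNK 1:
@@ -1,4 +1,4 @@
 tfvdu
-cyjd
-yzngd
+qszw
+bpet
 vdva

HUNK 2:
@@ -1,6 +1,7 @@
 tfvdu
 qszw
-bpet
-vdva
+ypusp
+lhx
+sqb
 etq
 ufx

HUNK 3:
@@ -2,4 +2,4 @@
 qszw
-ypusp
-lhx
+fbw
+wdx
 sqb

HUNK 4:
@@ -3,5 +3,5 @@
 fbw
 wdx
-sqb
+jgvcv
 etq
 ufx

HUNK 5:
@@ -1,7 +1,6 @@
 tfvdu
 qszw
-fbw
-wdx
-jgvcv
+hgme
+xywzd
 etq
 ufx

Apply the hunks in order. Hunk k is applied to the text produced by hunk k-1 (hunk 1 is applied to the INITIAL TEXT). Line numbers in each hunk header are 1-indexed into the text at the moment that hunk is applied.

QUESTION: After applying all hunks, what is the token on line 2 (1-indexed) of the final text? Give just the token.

Answer: qszw

Derivation:
Hunk 1: at line 1 remove [cyjd,yzngd] add [qszw,bpet] -> 6 lines: tfvdu qszw bpet vdva etq ufx
Hunk 2: at line 1 remove [bpet,vdva] add [ypusp,lhx,sqb] -> 7 lines: tfvdu qszw ypusp lhx sqb etq ufx
Hunk 3: at line 2 remove [ypusp,lhx] add [fbw,wdx] -> 7 lines: tfvdu qszw fbw wdx sqb etq ufx
Hunk 4: at line 3 remove [sqb] add [jgvcv] -> 7 lines: tfvdu qszw fbw wdx jgvcv etq ufx
Hunk 5: at line 1 remove [fbw,wdx,jgvcv] add [hgme,xywzd] -> 6 lines: tfvdu qszw hgme xywzd etq ufx
Final line 2: qszw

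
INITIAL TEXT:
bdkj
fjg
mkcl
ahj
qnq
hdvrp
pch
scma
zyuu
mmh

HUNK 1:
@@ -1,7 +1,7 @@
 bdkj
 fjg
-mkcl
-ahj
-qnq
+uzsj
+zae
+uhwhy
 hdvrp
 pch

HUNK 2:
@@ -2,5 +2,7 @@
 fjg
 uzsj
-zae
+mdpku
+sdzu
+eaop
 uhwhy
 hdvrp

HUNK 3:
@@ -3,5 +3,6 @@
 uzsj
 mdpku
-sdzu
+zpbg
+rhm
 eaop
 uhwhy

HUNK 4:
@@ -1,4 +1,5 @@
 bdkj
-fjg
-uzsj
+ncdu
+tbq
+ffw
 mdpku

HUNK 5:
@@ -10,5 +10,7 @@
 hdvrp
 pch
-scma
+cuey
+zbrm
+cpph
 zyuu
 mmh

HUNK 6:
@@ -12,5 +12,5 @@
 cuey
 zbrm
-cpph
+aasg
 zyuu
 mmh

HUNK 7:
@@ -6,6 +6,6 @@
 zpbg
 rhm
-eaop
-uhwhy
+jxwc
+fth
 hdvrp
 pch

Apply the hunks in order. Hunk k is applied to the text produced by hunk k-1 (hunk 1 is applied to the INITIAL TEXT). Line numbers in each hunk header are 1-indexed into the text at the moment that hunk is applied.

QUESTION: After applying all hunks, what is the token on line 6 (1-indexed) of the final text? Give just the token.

Answer: zpbg

Derivation:
Hunk 1: at line 1 remove [mkcl,ahj,qnq] add [uzsj,zae,uhwhy] -> 10 lines: bdkj fjg uzsj zae uhwhy hdvrp pch scma zyuu mmh
Hunk 2: at line 2 remove [zae] add [mdpku,sdzu,eaop] -> 12 lines: bdkj fjg uzsj mdpku sdzu eaop uhwhy hdvrp pch scma zyuu mmh
Hunk 3: at line 3 remove [sdzu] add [zpbg,rhm] -> 13 lines: bdkj fjg uzsj mdpku zpbg rhm eaop uhwhy hdvrp pch scma zyuu mmh
Hunk 4: at line 1 remove [fjg,uzsj] add [ncdu,tbq,ffw] -> 14 lines: bdkj ncdu tbq ffw mdpku zpbg rhm eaop uhwhy hdvrp pch scma zyuu mmh
Hunk 5: at line 10 remove [scma] add [cuey,zbrm,cpph] -> 16 lines: bdkj ncdu tbq ffw mdpku zpbg rhm eaop uhwhy hdvrp pch cuey zbrm cpph zyuu mmh
Hunk 6: at line 12 remove [cpph] add [aasg] -> 16 lines: bdkj ncdu tbq ffw mdpku zpbg rhm eaop uhwhy hdvrp pch cuey zbrm aasg zyuu mmh
Hunk 7: at line 6 remove [eaop,uhwhy] add [jxwc,fth] -> 16 lines: bdkj ncdu tbq ffw mdpku zpbg rhm jxwc fth hdvrp pch cuey zbrm aasg zyuu mmh
Final line 6: zpbg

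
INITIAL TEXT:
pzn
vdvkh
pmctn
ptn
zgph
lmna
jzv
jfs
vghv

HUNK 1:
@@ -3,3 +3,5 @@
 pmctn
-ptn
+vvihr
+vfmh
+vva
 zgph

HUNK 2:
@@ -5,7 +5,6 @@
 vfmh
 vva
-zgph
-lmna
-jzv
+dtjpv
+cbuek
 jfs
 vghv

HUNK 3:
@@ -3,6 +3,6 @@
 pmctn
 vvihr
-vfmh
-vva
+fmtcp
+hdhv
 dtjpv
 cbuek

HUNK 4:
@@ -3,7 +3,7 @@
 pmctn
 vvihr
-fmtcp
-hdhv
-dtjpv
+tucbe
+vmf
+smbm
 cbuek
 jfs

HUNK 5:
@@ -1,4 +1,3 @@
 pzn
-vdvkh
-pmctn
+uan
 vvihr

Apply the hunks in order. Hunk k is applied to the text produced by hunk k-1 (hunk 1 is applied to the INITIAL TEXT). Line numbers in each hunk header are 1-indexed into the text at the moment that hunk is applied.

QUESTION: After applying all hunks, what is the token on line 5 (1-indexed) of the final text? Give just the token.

Hunk 1: at line 3 remove [ptn] add [vvihr,vfmh,vva] -> 11 lines: pzn vdvkh pmctn vvihr vfmh vva zgph lmna jzv jfs vghv
Hunk 2: at line 5 remove [zgph,lmna,jzv] add [dtjpv,cbuek] -> 10 lines: pzn vdvkh pmctn vvihr vfmh vva dtjpv cbuek jfs vghv
Hunk 3: at line 3 remove [vfmh,vva] add [fmtcp,hdhv] -> 10 lines: pzn vdvkh pmctn vvihr fmtcp hdhv dtjpv cbuek jfs vghv
Hunk 4: at line 3 remove [fmtcp,hdhv,dtjpv] add [tucbe,vmf,smbm] -> 10 lines: pzn vdvkh pmctn vvihr tucbe vmf smbm cbuek jfs vghv
Hunk 5: at line 1 remove [vdvkh,pmctn] add [uan] -> 9 lines: pzn uan vvihr tucbe vmf smbm cbuek jfs vghv
Final line 5: vmf

Answer: vmf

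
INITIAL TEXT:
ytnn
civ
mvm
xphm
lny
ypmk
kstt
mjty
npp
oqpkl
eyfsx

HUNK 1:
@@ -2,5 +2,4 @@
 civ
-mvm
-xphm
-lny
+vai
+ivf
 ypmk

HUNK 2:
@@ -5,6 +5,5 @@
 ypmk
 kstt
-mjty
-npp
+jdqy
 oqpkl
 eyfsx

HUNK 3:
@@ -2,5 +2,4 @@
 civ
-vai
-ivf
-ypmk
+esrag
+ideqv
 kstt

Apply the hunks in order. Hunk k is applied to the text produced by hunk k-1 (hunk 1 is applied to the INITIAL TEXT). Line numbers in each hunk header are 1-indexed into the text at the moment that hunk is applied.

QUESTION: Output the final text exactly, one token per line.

Hunk 1: at line 2 remove [mvm,xphm,lny] add [vai,ivf] -> 10 lines: ytnn civ vai ivf ypmk kstt mjty npp oqpkl eyfsx
Hunk 2: at line 5 remove [mjty,npp] add [jdqy] -> 9 lines: ytnn civ vai ivf ypmk kstt jdqy oqpkl eyfsx
Hunk 3: at line 2 remove [vai,ivf,ypmk] add [esrag,ideqv] -> 8 lines: ytnn civ esrag ideqv kstt jdqy oqpkl eyfsx

Answer: ytnn
civ
esrag
ideqv
kstt
jdqy
oqpkl
eyfsx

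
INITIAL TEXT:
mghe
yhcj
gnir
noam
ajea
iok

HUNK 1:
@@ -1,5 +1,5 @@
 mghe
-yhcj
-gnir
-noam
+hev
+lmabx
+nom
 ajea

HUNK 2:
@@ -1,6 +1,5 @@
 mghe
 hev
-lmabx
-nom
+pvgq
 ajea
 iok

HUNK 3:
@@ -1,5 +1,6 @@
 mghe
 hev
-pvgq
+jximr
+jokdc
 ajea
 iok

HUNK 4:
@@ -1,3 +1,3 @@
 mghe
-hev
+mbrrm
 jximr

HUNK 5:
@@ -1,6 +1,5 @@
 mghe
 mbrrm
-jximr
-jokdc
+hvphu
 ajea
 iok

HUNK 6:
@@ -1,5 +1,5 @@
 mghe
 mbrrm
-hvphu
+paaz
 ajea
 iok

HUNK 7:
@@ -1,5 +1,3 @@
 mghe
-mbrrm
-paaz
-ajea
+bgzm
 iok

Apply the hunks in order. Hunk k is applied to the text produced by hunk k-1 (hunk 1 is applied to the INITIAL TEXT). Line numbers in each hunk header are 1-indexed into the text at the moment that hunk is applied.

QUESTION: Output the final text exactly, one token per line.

Hunk 1: at line 1 remove [yhcj,gnir,noam] add [hev,lmabx,nom] -> 6 lines: mghe hev lmabx nom ajea iok
Hunk 2: at line 1 remove [lmabx,nom] add [pvgq] -> 5 lines: mghe hev pvgq ajea iok
Hunk 3: at line 1 remove [pvgq] add [jximr,jokdc] -> 6 lines: mghe hev jximr jokdc ajea iok
Hunk 4: at line 1 remove [hev] add [mbrrm] -> 6 lines: mghe mbrrm jximr jokdc ajea iok
Hunk 5: at line 1 remove [jximr,jokdc] add [hvphu] -> 5 lines: mghe mbrrm hvphu ajea iok
Hunk 6: at line 1 remove [hvphu] add [paaz] -> 5 lines: mghe mbrrm paaz ajea iok
Hunk 7: at line 1 remove [mbrrm,paaz,ajea] add [bgzm] -> 3 lines: mghe bgzm iok

Answer: mghe
bgzm
iok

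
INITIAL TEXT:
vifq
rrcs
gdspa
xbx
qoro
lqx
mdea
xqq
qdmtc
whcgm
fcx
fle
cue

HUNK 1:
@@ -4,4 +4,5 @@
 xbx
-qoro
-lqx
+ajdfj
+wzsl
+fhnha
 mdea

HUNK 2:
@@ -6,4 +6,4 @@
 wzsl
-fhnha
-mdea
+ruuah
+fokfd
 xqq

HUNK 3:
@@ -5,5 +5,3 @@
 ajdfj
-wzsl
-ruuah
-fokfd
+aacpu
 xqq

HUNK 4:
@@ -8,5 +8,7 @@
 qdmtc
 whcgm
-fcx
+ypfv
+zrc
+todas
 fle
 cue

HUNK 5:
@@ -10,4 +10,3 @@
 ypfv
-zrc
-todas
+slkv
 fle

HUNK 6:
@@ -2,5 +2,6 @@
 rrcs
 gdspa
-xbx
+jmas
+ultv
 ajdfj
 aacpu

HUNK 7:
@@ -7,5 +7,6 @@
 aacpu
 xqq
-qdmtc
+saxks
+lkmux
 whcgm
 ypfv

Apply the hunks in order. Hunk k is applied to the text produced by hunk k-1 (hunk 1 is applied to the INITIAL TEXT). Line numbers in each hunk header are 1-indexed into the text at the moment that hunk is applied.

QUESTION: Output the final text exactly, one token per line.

Hunk 1: at line 4 remove [qoro,lqx] add [ajdfj,wzsl,fhnha] -> 14 lines: vifq rrcs gdspa xbx ajdfj wzsl fhnha mdea xqq qdmtc whcgm fcx fle cue
Hunk 2: at line 6 remove [fhnha,mdea] add [ruuah,fokfd] -> 14 lines: vifq rrcs gdspa xbx ajdfj wzsl ruuah fokfd xqq qdmtc whcgm fcx fle cue
Hunk 3: at line 5 remove [wzsl,ruuah,fokfd] add [aacpu] -> 12 lines: vifq rrcs gdspa xbx ajdfj aacpu xqq qdmtc whcgm fcx fle cue
Hunk 4: at line 8 remove [fcx] add [ypfv,zrc,todas] -> 14 lines: vifq rrcs gdspa xbx ajdfj aacpu xqq qdmtc whcgm ypfv zrc todas fle cue
Hunk 5: at line 10 remove [zrc,todas] add [slkv] -> 13 lines: vifq rrcs gdspa xbx ajdfj aacpu xqq qdmtc whcgm ypfv slkv fle cue
Hunk 6: at line 2 remove [xbx] add [jmas,ultv] -> 14 lines: vifq rrcs gdspa jmas ultv ajdfj aacpu xqq qdmtc whcgm ypfv slkv fle cue
Hunk 7: at line 7 remove [qdmtc] add [saxks,lkmux] -> 15 lines: vifq rrcs gdspa jmas ultv ajdfj aacpu xqq saxks lkmux whcgm ypfv slkv fle cue

Answer: vifq
rrcs
gdspa
jmas
ultv
ajdfj
aacpu
xqq
saxks
lkmux
whcgm
ypfv
slkv
fle
cue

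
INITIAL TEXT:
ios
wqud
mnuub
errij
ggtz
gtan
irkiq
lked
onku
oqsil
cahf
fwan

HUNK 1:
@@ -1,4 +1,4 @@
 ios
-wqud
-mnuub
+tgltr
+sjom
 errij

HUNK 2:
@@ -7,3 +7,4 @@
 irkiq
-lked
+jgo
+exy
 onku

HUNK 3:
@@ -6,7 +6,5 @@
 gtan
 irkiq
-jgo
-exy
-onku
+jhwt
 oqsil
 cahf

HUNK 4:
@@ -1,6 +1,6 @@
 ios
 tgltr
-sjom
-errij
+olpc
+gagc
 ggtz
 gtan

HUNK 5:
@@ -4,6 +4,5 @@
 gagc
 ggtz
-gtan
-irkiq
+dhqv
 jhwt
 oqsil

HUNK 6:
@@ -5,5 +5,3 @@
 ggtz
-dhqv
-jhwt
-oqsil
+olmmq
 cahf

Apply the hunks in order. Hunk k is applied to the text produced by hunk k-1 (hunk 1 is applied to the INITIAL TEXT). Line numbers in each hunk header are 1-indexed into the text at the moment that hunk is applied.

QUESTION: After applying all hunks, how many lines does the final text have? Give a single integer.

Answer: 8

Derivation:
Hunk 1: at line 1 remove [wqud,mnuub] add [tgltr,sjom] -> 12 lines: ios tgltr sjom errij ggtz gtan irkiq lked onku oqsil cahf fwan
Hunk 2: at line 7 remove [lked] add [jgo,exy] -> 13 lines: ios tgltr sjom errij ggtz gtan irkiq jgo exy onku oqsil cahf fwan
Hunk 3: at line 6 remove [jgo,exy,onku] add [jhwt] -> 11 lines: ios tgltr sjom errij ggtz gtan irkiq jhwt oqsil cahf fwan
Hunk 4: at line 1 remove [sjom,errij] add [olpc,gagc] -> 11 lines: ios tgltr olpc gagc ggtz gtan irkiq jhwt oqsil cahf fwan
Hunk 5: at line 4 remove [gtan,irkiq] add [dhqv] -> 10 lines: ios tgltr olpc gagc ggtz dhqv jhwt oqsil cahf fwan
Hunk 6: at line 5 remove [dhqv,jhwt,oqsil] add [olmmq] -> 8 lines: ios tgltr olpc gagc ggtz olmmq cahf fwan
Final line count: 8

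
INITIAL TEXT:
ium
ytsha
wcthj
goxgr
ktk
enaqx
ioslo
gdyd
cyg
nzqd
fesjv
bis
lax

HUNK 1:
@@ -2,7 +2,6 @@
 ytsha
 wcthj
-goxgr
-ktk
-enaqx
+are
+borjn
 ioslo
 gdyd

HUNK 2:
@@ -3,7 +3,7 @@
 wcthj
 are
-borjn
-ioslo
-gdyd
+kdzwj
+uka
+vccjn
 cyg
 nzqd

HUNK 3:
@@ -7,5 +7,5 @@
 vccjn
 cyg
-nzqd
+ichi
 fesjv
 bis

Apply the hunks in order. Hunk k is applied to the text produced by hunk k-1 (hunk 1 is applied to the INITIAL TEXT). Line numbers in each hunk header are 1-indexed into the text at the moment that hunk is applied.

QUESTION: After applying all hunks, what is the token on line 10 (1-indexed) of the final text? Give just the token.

Hunk 1: at line 2 remove [goxgr,ktk,enaqx] add [are,borjn] -> 12 lines: ium ytsha wcthj are borjn ioslo gdyd cyg nzqd fesjv bis lax
Hunk 2: at line 3 remove [borjn,ioslo,gdyd] add [kdzwj,uka,vccjn] -> 12 lines: ium ytsha wcthj are kdzwj uka vccjn cyg nzqd fesjv bis lax
Hunk 3: at line 7 remove [nzqd] add [ichi] -> 12 lines: ium ytsha wcthj are kdzwj uka vccjn cyg ichi fesjv bis lax
Final line 10: fesjv

Answer: fesjv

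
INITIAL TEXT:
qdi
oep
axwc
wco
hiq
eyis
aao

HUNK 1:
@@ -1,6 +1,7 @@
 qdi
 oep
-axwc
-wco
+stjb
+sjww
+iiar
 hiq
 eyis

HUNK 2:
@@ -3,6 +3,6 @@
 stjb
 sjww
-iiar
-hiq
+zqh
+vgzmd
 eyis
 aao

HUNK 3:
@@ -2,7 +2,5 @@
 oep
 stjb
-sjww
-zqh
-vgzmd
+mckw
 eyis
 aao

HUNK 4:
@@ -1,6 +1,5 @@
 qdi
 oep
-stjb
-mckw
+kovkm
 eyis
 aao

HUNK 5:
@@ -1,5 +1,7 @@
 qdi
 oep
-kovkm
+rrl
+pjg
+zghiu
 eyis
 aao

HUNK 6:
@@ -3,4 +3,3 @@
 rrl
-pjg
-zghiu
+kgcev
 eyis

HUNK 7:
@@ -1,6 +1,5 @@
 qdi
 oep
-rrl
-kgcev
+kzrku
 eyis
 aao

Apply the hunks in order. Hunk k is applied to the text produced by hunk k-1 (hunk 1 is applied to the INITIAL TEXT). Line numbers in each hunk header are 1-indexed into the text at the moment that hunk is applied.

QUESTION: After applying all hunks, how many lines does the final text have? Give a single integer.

Hunk 1: at line 1 remove [axwc,wco] add [stjb,sjww,iiar] -> 8 lines: qdi oep stjb sjww iiar hiq eyis aao
Hunk 2: at line 3 remove [iiar,hiq] add [zqh,vgzmd] -> 8 lines: qdi oep stjb sjww zqh vgzmd eyis aao
Hunk 3: at line 2 remove [sjww,zqh,vgzmd] add [mckw] -> 6 lines: qdi oep stjb mckw eyis aao
Hunk 4: at line 1 remove [stjb,mckw] add [kovkm] -> 5 lines: qdi oep kovkm eyis aao
Hunk 5: at line 1 remove [kovkm] add [rrl,pjg,zghiu] -> 7 lines: qdi oep rrl pjg zghiu eyis aao
Hunk 6: at line 3 remove [pjg,zghiu] add [kgcev] -> 6 lines: qdi oep rrl kgcev eyis aao
Hunk 7: at line 1 remove [rrl,kgcev] add [kzrku] -> 5 lines: qdi oep kzrku eyis aao
Final line count: 5

Answer: 5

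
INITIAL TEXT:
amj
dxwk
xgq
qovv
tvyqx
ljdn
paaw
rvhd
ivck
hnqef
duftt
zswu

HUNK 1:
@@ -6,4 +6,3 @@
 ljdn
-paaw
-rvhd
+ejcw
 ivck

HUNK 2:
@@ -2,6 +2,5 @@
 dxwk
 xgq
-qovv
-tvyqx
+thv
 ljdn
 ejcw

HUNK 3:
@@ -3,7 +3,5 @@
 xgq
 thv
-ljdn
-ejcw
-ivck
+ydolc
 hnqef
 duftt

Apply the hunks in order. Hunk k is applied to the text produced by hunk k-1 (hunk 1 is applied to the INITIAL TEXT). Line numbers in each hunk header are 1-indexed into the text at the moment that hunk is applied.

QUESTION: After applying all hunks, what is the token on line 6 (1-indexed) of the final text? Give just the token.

Answer: hnqef

Derivation:
Hunk 1: at line 6 remove [paaw,rvhd] add [ejcw] -> 11 lines: amj dxwk xgq qovv tvyqx ljdn ejcw ivck hnqef duftt zswu
Hunk 2: at line 2 remove [qovv,tvyqx] add [thv] -> 10 lines: amj dxwk xgq thv ljdn ejcw ivck hnqef duftt zswu
Hunk 3: at line 3 remove [ljdn,ejcw,ivck] add [ydolc] -> 8 lines: amj dxwk xgq thv ydolc hnqef duftt zswu
Final line 6: hnqef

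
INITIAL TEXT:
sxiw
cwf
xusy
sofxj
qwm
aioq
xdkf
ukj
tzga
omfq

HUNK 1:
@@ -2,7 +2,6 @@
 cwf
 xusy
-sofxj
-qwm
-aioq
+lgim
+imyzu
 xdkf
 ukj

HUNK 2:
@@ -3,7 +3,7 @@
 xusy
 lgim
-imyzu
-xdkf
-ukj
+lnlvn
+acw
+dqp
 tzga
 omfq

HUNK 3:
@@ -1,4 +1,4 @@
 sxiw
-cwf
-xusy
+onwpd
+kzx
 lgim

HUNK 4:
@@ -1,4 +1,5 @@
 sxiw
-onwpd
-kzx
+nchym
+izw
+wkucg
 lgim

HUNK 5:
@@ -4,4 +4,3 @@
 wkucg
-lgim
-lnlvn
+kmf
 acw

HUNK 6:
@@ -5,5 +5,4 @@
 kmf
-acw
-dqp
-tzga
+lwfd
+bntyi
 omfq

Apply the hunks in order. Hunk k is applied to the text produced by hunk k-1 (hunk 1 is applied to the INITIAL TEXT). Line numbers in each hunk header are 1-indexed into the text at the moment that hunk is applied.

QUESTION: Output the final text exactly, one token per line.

Hunk 1: at line 2 remove [sofxj,qwm,aioq] add [lgim,imyzu] -> 9 lines: sxiw cwf xusy lgim imyzu xdkf ukj tzga omfq
Hunk 2: at line 3 remove [imyzu,xdkf,ukj] add [lnlvn,acw,dqp] -> 9 lines: sxiw cwf xusy lgim lnlvn acw dqp tzga omfq
Hunk 3: at line 1 remove [cwf,xusy] add [onwpd,kzx] -> 9 lines: sxiw onwpd kzx lgim lnlvn acw dqp tzga omfq
Hunk 4: at line 1 remove [onwpd,kzx] add [nchym,izw,wkucg] -> 10 lines: sxiw nchym izw wkucg lgim lnlvn acw dqp tzga omfq
Hunk 5: at line 4 remove [lgim,lnlvn] add [kmf] -> 9 lines: sxiw nchym izw wkucg kmf acw dqp tzga omfq
Hunk 6: at line 5 remove [acw,dqp,tzga] add [lwfd,bntyi] -> 8 lines: sxiw nchym izw wkucg kmf lwfd bntyi omfq

Answer: sxiw
nchym
izw
wkucg
kmf
lwfd
bntyi
omfq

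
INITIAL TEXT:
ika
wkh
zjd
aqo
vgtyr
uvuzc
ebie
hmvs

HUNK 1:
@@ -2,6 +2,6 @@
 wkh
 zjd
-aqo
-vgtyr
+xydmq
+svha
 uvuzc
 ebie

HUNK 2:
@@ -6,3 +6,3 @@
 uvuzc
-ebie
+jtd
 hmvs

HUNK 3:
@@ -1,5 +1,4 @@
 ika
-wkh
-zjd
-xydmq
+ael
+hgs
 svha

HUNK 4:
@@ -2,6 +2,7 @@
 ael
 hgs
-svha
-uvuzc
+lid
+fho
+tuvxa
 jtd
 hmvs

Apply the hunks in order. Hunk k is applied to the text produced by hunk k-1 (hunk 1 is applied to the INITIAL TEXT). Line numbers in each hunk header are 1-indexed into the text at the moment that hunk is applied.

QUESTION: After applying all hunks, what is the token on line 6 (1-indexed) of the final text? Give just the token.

Hunk 1: at line 2 remove [aqo,vgtyr] add [xydmq,svha] -> 8 lines: ika wkh zjd xydmq svha uvuzc ebie hmvs
Hunk 2: at line 6 remove [ebie] add [jtd] -> 8 lines: ika wkh zjd xydmq svha uvuzc jtd hmvs
Hunk 3: at line 1 remove [wkh,zjd,xydmq] add [ael,hgs] -> 7 lines: ika ael hgs svha uvuzc jtd hmvs
Hunk 4: at line 2 remove [svha,uvuzc] add [lid,fho,tuvxa] -> 8 lines: ika ael hgs lid fho tuvxa jtd hmvs
Final line 6: tuvxa

Answer: tuvxa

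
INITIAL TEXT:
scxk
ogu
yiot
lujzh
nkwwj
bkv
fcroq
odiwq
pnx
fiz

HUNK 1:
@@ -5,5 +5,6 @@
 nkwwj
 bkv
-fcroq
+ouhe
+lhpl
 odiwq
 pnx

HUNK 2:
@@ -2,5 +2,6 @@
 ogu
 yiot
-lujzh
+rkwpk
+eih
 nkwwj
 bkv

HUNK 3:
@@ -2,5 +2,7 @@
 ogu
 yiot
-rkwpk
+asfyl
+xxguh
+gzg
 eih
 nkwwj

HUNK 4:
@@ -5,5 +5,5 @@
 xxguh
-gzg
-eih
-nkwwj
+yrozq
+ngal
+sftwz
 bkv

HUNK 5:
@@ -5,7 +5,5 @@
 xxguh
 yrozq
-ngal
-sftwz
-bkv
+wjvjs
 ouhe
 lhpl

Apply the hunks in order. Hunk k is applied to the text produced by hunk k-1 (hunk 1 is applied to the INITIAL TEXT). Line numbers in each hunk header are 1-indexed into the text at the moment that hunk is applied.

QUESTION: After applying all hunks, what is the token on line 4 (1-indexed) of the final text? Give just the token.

Hunk 1: at line 5 remove [fcroq] add [ouhe,lhpl] -> 11 lines: scxk ogu yiot lujzh nkwwj bkv ouhe lhpl odiwq pnx fiz
Hunk 2: at line 2 remove [lujzh] add [rkwpk,eih] -> 12 lines: scxk ogu yiot rkwpk eih nkwwj bkv ouhe lhpl odiwq pnx fiz
Hunk 3: at line 2 remove [rkwpk] add [asfyl,xxguh,gzg] -> 14 lines: scxk ogu yiot asfyl xxguh gzg eih nkwwj bkv ouhe lhpl odiwq pnx fiz
Hunk 4: at line 5 remove [gzg,eih,nkwwj] add [yrozq,ngal,sftwz] -> 14 lines: scxk ogu yiot asfyl xxguh yrozq ngal sftwz bkv ouhe lhpl odiwq pnx fiz
Hunk 5: at line 5 remove [ngal,sftwz,bkv] add [wjvjs] -> 12 lines: scxk ogu yiot asfyl xxguh yrozq wjvjs ouhe lhpl odiwq pnx fiz
Final line 4: asfyl

Answer: asfyl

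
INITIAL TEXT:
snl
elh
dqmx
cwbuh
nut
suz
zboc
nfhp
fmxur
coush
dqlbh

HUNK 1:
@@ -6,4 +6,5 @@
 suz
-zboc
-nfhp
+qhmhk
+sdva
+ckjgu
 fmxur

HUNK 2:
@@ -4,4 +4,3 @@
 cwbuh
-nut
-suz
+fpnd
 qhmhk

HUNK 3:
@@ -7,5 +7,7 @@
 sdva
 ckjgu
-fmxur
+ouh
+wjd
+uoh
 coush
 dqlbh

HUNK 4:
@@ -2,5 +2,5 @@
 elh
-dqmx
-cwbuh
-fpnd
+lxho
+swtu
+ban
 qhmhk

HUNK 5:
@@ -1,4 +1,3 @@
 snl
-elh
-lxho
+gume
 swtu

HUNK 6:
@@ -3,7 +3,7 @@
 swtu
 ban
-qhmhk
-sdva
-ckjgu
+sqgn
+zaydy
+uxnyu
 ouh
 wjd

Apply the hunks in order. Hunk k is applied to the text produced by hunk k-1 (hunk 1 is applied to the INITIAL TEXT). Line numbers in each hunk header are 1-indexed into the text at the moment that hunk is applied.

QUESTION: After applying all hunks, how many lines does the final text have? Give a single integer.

Answer: 12

Derivation:
Hunk 1: at line 6 remove [zboc,nfhp] add [qhmhk,sdva,ckjgu] -> 12 lines: snl elh dqmx cwbuh nut suz qhmhk sdva ckjgu fmxur coush dqlbh
Hunk 2: at line 4 remove [nut,suz] add [fpnd] -> 11 lines: snl elh dqmx cwbuh fpnd qhmhk sdva ckjgu fmxur coush dqlbh
Hunk 3: at line 7 remove [fmxur] add [ouh,wjd,uoh] -> 13 lines: snl elh dqmx cwbuh fpnd qhmhk sdva ckjgu ouh wjd uoh coush dqlbh
Hunk 4: at line 2 remove [dqmx,cwbuh,fpnd] add [lxho,swtu,ban] -> 13 lines: snl elh lxho swtu ban qhmhk sdva ckjgu ouh wjd uoh coush dqlbh
Hunk 5: at line 1 remove [elh,lxho] add [gume] -> 12 lines: snl gume swtu ban qhmhk sdva ckjgu ouh wjd uoh coush dqlbh
Hunk 6: at line 3 remove [qhmhk,sdva,ckjgu] add [sqgn,zaydy,uxnyu] -> 12 lines: snl gume swtu ban sqgn zaydy uxnyu ouh wjd uoh coush dqlbh
Final line count: 12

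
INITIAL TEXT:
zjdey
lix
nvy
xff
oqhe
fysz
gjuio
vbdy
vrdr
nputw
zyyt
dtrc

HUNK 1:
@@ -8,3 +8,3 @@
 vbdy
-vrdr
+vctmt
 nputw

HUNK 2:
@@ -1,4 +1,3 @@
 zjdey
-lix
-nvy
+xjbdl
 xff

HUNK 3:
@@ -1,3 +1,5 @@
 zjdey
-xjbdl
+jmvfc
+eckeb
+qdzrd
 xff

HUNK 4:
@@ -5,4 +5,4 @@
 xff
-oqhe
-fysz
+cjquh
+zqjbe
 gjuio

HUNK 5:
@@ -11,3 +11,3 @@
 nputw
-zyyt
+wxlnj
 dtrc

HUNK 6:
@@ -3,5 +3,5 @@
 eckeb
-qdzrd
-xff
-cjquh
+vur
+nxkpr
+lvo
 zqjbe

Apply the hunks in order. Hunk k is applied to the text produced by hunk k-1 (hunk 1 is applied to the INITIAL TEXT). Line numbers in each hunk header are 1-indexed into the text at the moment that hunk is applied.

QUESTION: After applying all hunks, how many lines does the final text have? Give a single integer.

Answer: 13

Derivation:
Hunk 1: at line 8 remove [vrdr] add [vctmt] -> 12 lines: zjdey lix nvy xff oqhe fysz gjuio vbdy vctmt nputw zyyt dtrc
Hunk 2: at line 1 remove [lix,nvy] add [xjbdl] -> 11 lines: zjdey xjbdl xff oqhe fysz gjuio vbdy vctmt nputw zyyt dtrc
Hunk 3: at line 1 remove [xjbdl] add [jmvfc,eckeb,qdzrd] -> 13 lines: zjdey jmvfc eckeb qdzrd xff oqhe fysz gjuio vbdy vctmt nputw zyyt dtrc
Hunk 4: at line 5 remove [oqhe,fysz] add [cjquh,zqjbe] -> 13 lines: zjdey jmvfc eckeb qdzrd xff cjquh zqjbe gjuio vbdy vctmt nputw zyyt dtrc
Hunk 5: at line 11 remove [zyyt] add [wxlnj] -> 13 lines: zjdey jmvfc eckeb qdzrd xff cjquh zqjbe gjuio vbdy vctmt nputw wxlnj dtrc
Hunk 6: at line 3 remove [qdzrd,xff,cjquh] add [vur,nxkpr,lvo] -> 13 lines: zjdey jmvfc eckeb vur nxkpr lvo zqjbe gjuio vbdy vctmt nputw wxlnj dtrc
Final line count: 13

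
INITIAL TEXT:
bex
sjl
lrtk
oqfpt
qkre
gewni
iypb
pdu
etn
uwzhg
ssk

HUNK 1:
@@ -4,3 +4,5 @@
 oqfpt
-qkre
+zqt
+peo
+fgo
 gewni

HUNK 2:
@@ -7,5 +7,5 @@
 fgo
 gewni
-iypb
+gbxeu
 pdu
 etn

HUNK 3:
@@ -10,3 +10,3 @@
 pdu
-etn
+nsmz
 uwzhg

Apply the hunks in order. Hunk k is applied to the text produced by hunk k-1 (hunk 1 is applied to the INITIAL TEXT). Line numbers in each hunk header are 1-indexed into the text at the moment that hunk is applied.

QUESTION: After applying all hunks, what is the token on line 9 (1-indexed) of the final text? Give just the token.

Answer: gbxeu

Derivation:
Hunk 1: at line 4 remove [qkre] add [zqt,peo,fgo] -> 13 lines: bex sjl lrtk oqfpt zqt peo fgo gewni iypb pdu etn uwzhg ssk
Hunk 2: at line 7 remove [iypb] add [gbxeu] -> 13 lines: bex sjl lrtk oqfpt zqt peo fgo gewni gbxeu pdu etn uwzhg ssk
Hunk 3: at line 10 remove [etn] add [nsmz] -> 13 lines: bex sjl lrtk oqfpt zqt peo fgo gewni gbxeu pdu nsmz uwzhg ssk
Final line 9: gbxeu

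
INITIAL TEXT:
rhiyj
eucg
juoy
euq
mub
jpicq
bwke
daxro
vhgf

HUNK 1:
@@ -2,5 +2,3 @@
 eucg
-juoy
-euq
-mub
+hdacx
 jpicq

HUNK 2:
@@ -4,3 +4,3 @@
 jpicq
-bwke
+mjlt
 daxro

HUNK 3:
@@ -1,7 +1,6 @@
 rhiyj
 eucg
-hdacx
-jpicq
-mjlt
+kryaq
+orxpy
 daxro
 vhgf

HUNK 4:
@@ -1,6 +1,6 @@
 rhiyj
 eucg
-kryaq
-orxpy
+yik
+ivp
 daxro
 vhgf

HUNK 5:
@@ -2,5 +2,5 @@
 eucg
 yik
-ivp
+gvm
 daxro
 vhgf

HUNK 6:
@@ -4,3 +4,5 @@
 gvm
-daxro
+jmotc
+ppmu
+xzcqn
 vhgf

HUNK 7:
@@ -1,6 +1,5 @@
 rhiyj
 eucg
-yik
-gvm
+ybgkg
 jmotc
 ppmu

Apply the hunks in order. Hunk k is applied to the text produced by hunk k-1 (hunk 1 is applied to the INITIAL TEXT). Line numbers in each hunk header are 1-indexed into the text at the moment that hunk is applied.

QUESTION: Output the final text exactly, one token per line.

Answer: rhiyj
eucg
ybgkg
jmotc
ppmu
xzcqn
vhgf

Derivation:
Hunk 1: at line 2 remove [juoy,euq,mub] add [hdacx] -> 7 lines: rhiyj eucg hdacx jpicq bwke daxro vhgf
Hunk 2: at line 4 remove [bwke] add [mjlt] -> 7 lines: rhiyj eucg hdacx jpicq mjlt daxro vhgf
Hunk 3: at line 1 remove [hdacx,jpicq,mjlt] add [kryaq,orxpy] -> 6 lines: rhiyj eucg kryaq orxpy daxro vhgf
Hunk 4: at line 1 remove [kryaq,orxpy] add [yik,ivp] -> 6 lines: rhiyj eucg yik ivp daxro vhgf
Hunk 5: at line 2 remove [ivp] add [gvm] -> 6 lines: rhiyj eucg yik gvm daxro vhgf
Hunk 6: at line 4 remove [daxro] add [jmotc,ppmu,xzcqn] -> 8 lines: rhiyj eucg yik gvm jmotc ppmu xzcqn vhgf
Hunk 7: at line 1 remove [yik,gvm] add [ybgkg] -> 7 lines: rhiyj eucg ybgkg jmotc ppmu xzcqn vhgf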